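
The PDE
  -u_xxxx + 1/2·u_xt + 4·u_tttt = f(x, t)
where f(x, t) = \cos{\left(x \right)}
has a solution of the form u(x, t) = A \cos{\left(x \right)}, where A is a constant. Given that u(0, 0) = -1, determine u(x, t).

Answer: u(x, t) = - \cos{\left(x \right)}

Derivation:
Substitute the ansatz u = A \cos{\left(x \right)} into the left-hand side.
Derivatives of the ansatz:
  u_xxxx = A \cos{\left(x \right)}
  u_xt = 0
  u_tttt = 0
Term by term:
  -u_xxxx = - A \cos{\left(x \right)}
  1/2·u_xt = 0
  4·u_tttt = 0
So the left-hand side equals
  - A \cos{\left(x \right)}
This must equal f(x, t) = \cos{\left(x \right)} identically.
Matching coefficients of the independent functions:
  [\cos{\left(x \right)}]:  - A = 1
Solving: A = -1.
Check against the point condition:
  u(0, 0) = -1  ⟹  A = -1  ✓
Hence u(x, t) = - \cos{\left(x \right)}.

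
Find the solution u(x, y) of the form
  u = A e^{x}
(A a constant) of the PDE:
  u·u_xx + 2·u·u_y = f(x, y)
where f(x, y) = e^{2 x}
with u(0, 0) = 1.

Substitute the ansatz u = A e^{x} into the left-hand side.
Derivatives of the ansatz:
  u_xx = A e^{x}
  u_y = 0
Term by term:
  u·u_xx = A^{2} e^{2 x}
  2·u·u_y = 0
So the left-hand side equals
  A^{2} e^{2 x}
This must equal f(x, y) = e^{2 x} identically.
Matching coefficients of the independent functions:
  [e^{2 x}]:  A^{2} = 1
These equations allow (A) = (-1) or (1).
Impose the point condition(s):
  u(0, 0) = 1  ⟹  A = 1
Only A = 1 satisfies everything.
Hence u(x, y) = e^{x}.

Answer: u(x, y) = e^{x}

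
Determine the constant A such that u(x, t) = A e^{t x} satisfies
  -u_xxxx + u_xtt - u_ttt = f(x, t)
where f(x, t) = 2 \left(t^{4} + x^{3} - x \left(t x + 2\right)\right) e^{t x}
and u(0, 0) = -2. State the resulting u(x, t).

Substitute the ansatz u = A e^{t x} into the left-hand side.
Derivatives of the ansatz:
  u_xxxx = A t^{4} e^{t x}
  u_xtt = A t x^{2} e^{t x} + 2 A x e^{t x}
  u_ttt = A x^{3} e^{t x}
Term by term:
  -u_xxxx = - A t^{4} e^{t x}
  u_xtt = A t x^{2} e^{t x} + 2 A x e^{t x}
  -u_ttt = - A x^{3} e^{t x}
So the left-hand side equals
  - A t^{4} e^{t x} + A t x^{2} e^{t x} - A x^{3} e^{t x} + 2 A x e^{t x}
This must equal f(x, t) identically; expanded, f = 2 t^{4} e^{t x} - 2 t x^{2} e^{t x} + 2 x^{3} e^{t x} - 4 x e^{t x}.
Matching coefficients of the independent functions:
  [t^{4} e^{t x}, x^{3} e^{t x}]:  - A = 2
  [x e^{t x}]:  2 A = -4
  [t x^{2} e^{t x}]:  A = -2
Solving: A = -2.
Check against the point condition:
  u(0, 0) = -2  ⟹  A = -2  ✓
Hence u(x, t) = - 2 e^{t x}.

Answer: u(x, t) = - 2 e^{t x}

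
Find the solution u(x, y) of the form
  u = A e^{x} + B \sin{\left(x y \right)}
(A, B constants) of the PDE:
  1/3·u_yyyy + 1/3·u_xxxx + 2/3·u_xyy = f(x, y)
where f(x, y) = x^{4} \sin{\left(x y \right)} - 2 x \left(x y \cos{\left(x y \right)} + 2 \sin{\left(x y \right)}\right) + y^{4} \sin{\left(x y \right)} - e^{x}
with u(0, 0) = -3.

Substitute the ansatz u = A e^{x} + B \sin{\left(x y \right)} into the left-hand side.
Derivatives of the ansatz:
  u_yyyy = B x^{4} \sin{\left(x y \right)}
  u_xxxx = A e^{x} + B y^{4} \sin{\left(x y \right)}
  u_xyy = - B x^{2} y \cos{\left(x y \right)} - 2 B x \sin{\left(x y \right)}
Term by term:
  1/3·u_yyyy = \frac{B x^{4} \sin{\left(x y \right)}}{3}
  1/3·u_xxxx = \frac{A e^{x}}{3} + \frac{B y^{4} \sin{\left(x y \right)}}{3}
  2/3·u_xyy = - \frac{2 B x^{2} y \cos{\left(x y \right)}}{3} - \frac{4 B x \sin{\left(x y \right)}}{3}
So the left-hand side equals
  \frac{A e^{x}}{3} + \frac{B x^{4} \sin{\left(x y \right)}}{3} - \frac{2 B x^{2} y \cos{\left(x y \right)}}{3} - \frac{4 B x \sin{\left(x y \right)}}{3} + \frac{B y^{4} \sin{\left(x y \right)}}{3}
This must equal f(x, y) identically; expanded, f = x^{4} \sin{\left(x y \right)} - 2 x^{2} y \cos{\left(x y \right)} - 4 x \sin{\left(x y \right)} + y^{4} \sin{\left(x y \right)} - e^{x}.
Matching coefficients of the independent functions:
  [x \sin{\left(x y \right)}]:  - \frac{4 B}{3} = -4
  [x^{4} \sin{\left(x y \right)}, y^{4} \sin{\left(x y \right)}]:  \frac{B}{3} = 1
  [x^{2} y \cos{\left(x y \right)}]:  - \frac{2 B}{3} = -2
  [e^{x}]:  \frac{A}{3} = -1
Solving: A = -3, B = 3.
Check against the point condition:
  u(0, 0) = -3  ⟹  A = -3  ✓
Hence u(x, y) = - 3 e^{x} + 3 \sin{\left(x y \right)}.

Answer: u(x, y) = - 3 e^{x} + 3 \sin{\left(x y \right)}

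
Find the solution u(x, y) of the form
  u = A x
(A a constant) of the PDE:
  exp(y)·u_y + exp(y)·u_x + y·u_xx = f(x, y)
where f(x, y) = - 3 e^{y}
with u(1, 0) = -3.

Answer: u(x, y) = - 3 x

Derivation:
Substitute the ansatz u = A x into the left-hand side.
Derivatives of the ansatz:
  u_y = 0
  u_x = A
  u_xx = 0
Term by term:
  exp(y)·u_y = 0
  exp(y)·u_x = A e^{y}
  y·u_xx = 0
So the left-hand side equals
  A e^{y}
This must equal f(x, y) = - 3 e^{y} identically.
Matching coefficients of the independent functions:
  [e^{y}]:  A = -3
Solving: A = -3.
Check against the point condition:
  u(1, 0) = -3  ⟹  A = -3  ✓
Hence u(x, y) = - 3 x.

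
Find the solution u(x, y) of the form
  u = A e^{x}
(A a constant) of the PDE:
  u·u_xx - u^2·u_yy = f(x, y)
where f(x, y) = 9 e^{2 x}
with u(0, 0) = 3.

Substitute the ansatz u = A e^{x} into the left-hand side.
Derivatives of the ansatz:
  u_xx = A e^{x}
  u_yy = 0
Term by term:
  u·u_xx = A^{2} e^{2 x}
  -u^2·u_yy = 0
So the left-hand side equals
  A^{2} e^{2 x}
This must equal f(x, y) = 9 e^{2 x} identically.
Matching coefficients of the independent functions:
  [e^{2 x}]:  A^{2} = 9
These equations allow (A) = (-3) or (3).
Impose the point condition(s):
  u(0, 0) = 3  ⟹  A = 3
Only A = 3 satisfies everything.
Hence u(x, y) = 3 e^{x}.

Answer: u(x, y) = 3 e^{x}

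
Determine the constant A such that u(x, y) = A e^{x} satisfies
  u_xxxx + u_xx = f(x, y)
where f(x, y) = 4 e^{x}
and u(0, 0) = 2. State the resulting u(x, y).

Answer: u(x, y) = 2 e^{x}

Derivation:
Substitute the ansatz u = A e^{x} into the left-hand side.
Derivatives of the ansatz:
  u_xxxx = A e^{x}
  u_xx = A e^{x}
Term by term:
  u_xxxx = A e^{x}
  u_xx = A e^{x}
So the left-hand side equals
  2 A e^{x}
This must equal f(x, y) = 4 e^{x} identically.
Matching coefficients of the independent functions:
  [e^{x}]:  2 A = 4
Solving: A = 2.
Check against the point condition:
  u(0, 0) = 2  ⟹  A = 2  ✓
Hence u(x, y) = 2 e^{x}.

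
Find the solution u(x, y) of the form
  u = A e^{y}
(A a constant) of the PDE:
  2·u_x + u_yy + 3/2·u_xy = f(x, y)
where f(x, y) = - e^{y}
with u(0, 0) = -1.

Substitute the ansatz u = A e^{y} into the left-hand side.
Derivatives of the ansatz:
  u_x = 0
  u_yy = A e^{y}
  u_xy = 0
Term by term:
  2·u_x = 0
  u_yy = A e^{y}
  3/2·u_xy = 0
So the left-hand side equals
  A e^{y}
This must equal f(x, y) = - e^{y} identically.
Matching coefficients of the independent functions:
  [e^{y}]:  A = -1
Solving: A = -1.
Check against the point condition:
  u(0, 0) = -1  ⟹  A = -1  ✓
Hence u(x, y) = - e^{y}.

Answer: u(x, y) = - e^{y}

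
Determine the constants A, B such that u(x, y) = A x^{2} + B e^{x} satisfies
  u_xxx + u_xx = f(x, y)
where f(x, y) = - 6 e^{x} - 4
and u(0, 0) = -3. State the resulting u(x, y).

Substitute the ansatz u = A x^{2} + B e^{x} into the left-hand side.
Derivatives of the ansatz:
  u_xxx = B e^{x}
  u_xx = 2 A + B e^{x}
Term by term:
  u_xxx = B e^{x}
  u_xx = 2 A + B e^{x}
So the left-hand side equals
  2 A + 2 B e^{x}
This must equal f(x, y) = - 6 e^{x} - 4 identically.
Matching coefficients of the independent functions:
  [constant term]:  2 A = -4
  [e^{x}]:  2 B = -6
Solving: A = -2, B = -3.
Check against the point condition:
  u(0, 0) = -3  ⟹  B = -3  ✓
Hence u(x, y) = - 2 x^{2} - 3 e^{x}.

Answer: u(x, y) = - 2 x^{2} - 3 e^{x}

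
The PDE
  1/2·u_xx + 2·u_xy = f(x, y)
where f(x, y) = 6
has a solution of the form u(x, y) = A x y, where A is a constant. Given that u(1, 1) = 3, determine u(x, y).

Substitute the ansatz u = A x y into the left-hand side.
Derivatives of the ansatz:
  u_xx = 0
  u_xy = A
Term by term:
  1/2·u_xx = 0
  2·u_xy = 2 A
So the left-hand side equals
  2 A
This must equal f(x, y) = 6 identically.
Matching coefficients of the independent functions:
  [constant term]:  2 A = 6
Solving: A = 3.
Check against the point condition:
  u(1, 1) = 3  ⟹  A = 3  ✓
Hence u(x, y) = 3 x y.

Answer: u(x, y) = 3 x y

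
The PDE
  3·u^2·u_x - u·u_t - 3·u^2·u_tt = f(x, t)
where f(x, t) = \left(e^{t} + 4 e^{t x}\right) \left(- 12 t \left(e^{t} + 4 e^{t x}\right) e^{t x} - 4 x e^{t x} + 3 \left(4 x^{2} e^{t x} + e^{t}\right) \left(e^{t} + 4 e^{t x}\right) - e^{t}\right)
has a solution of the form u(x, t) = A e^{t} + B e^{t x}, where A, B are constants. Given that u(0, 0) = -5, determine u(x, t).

Substitute the ansatz u = A e^{t} + B e^{t x} into the left-hand side.
Derivatives of the ansatz:
  u_x = B t e^{t x}
  u_t = A e^{t} + B x e^{t x}
  u_tt = A e^{t} + B x^{2} e^{t x}
Term by term:
  3·u^2·u_x = 3 A^{2} B t e^{2 t} e^{t x} + 6 A B^{2} t e^{t} e^{2 t x} + 3 B^{3} t e^{3 t x}
  -u·u_t = - A^{2} e^{2 t} - A B x e^{t} e^{t x} - A B e^{t} e^{t x} - B^{2} x e^{2 t x}
  -3·u^2·u_tt = - 3 A^{3} e^{3 t} - 3 A^{2} B x^{2} e^{2 t} e^{t x} - 6 A^{2} B e^{2 t} e^{t x} - 6 A B^{2} x^{2} e^{t} e^{2 t x} - 3 A B^{2} e^{t} e^{2 t x} - 3 B^{3} x^{2} e^{3 t x}
So the left-hand side equals
  - 3 A^{3} e^{3 t} + 3 A^{2} B t e^{2 t} e^{t x} - 3 A^{2} B x^{2} e^{2 t} e^{t x} - 6 A^{2} B e^{2 t} e^{t x} - A^{2} e^{2 t} + 6 A B^{2} t e^{t} e^{2 t x} - 6 A B^{2} x^{2} e^{t} e^{2 t x} - 3 A B^{2} e^{t} e^{2 t x} - A B x e^{t} e^{t x} - A B e^{t} e^{t x} + 3 B^{3} t e^{3 t x} - 3 B^{3} x^{2} e^{3 t x} - B^{2} x e^{2 t x}
This must equal f(x, t) identically; expanded, f = - 12 t e^{2 t} e^{t x} - 96 t e^{t} e^{2 t x} - 192 t e^{3 t x} + 12 x^{2} e^{2 t} e^{t x} + 96 x^{2} e^{t} e^{2 t x} + 192 x^{2} e^{3 t x} - 4 x e^{t} e^{t x} - 16 x e^{2 t x} + 3 e^{3 t} + 24 e^{2 t} e^{t x} - e^{2 t} + 48 e^{t} e^{2 t x} - 4 e^{t} e^{t x}.
Matching coefficients of the independent functions:
  [t e^{3 t x}]:  3 B^{3} = -192
  [x e^{2 t x}]:  - B^{2} = -16
  [x^{2} e^{3 t x}]:  - 3 B^{3} = 192
  [e^{t} e^{t x}, x e^{t} e^{t x}]:  - A B = -4
  [e^{t} e^{2 t x}]:  - 3 A B^{2} = 48
  [e^{2 t} e^{t x}]:  - 6 A^{2} B = 24
  [t e^{t} e^{2 t x}]:  6 A B^{2} = -96
  [t e^{2 t} e^{t x}]:  3 A^{2} B = -12
  [x^{2} e^{t} e^{2 t x}]:  - 6 A B^{2} = 96
  [x^{2} e^{2 t} e^{t x}]:  - 3 A^{2} B = 12
  [e^{2 t}]:  - A^{2} = -1
  [e^{3 t}]:  - 3 A^{3} = 3
Solving: A = -1, B = -4.
Check against the point condition:
  u(0, 0) = -5  ⟹  A + B = -5  ✓
Hence u(x, t) = - e^{t} - 4 e^{t x}.

Answer: u(x, t) = - e^{t} - 4 e^{t x}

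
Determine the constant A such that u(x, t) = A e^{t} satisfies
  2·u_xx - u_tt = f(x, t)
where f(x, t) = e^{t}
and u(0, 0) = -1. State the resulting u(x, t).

Substitute the ansatz u = A e^{t} into the left-hand side.
Derivatives of the ansatz:
  u_xx = 0
  u_tt = A e^{t}
Term by term:
  2·u_xx = 0
  -u_tt = - A e^{t}
So the left-hand side equals
  - A e^{t}
This must equal f(x, t) = e^{t} identically.
Matching coefficients of the independent functions:
  [e^{t}]:  - A = 1
Solving: A = -1.
Check against the point condition:
  u(0, 0) = -1  ⟹  A = -1  ✓
Hence u(x, t) = - e^{t}.

Answer: u(x, t) = - e^{t}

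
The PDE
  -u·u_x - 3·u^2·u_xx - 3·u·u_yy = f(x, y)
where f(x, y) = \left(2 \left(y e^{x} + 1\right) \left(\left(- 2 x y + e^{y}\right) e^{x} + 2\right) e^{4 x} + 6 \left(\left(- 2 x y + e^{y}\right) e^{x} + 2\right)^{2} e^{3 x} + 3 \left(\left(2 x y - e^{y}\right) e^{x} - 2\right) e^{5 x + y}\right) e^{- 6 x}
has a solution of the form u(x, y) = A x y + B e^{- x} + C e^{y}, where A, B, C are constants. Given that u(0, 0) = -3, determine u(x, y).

Answer: u(x, y) = 2 x y - e^{y} - 2 e^{- x}

Derivation:
Substitute the ansatz u = A x y + B e^{- x} + C e^{y} into the left-hand side.
Derivatives of the ansatz:
  u_x = A y - B e^{- x}
  u_xx = B e^{- x}
  u_yy = C e^{y}
Term by term:
  -u·u_x = - A^{2} x y^{2} + A B x y e^{- x} - A B y e^{- x} - A C y e^{y} + B^{2} e^{- 2 x} + B C e^{- x} e^{y}
  -3·u^2·u_xx = - 3 A^{2} B x^{2} y^{2} e^{- x} - 6 A B^{2} x y e^{- 2 x} - 6 A B C x y e^{- x} e^{y} - 3 B^{3} e^{- 3 x} - 6 B^{2} C e^{- 2 x} e^{y} - 3 B C^{2} e^{- x} e^{2 y}
  -3·u·u_yy = - 3 A C x y e^{y} - 3 B C e^{- x} e^{y} - 3 C^{2} e^{2 y}
So the left-hand side equals
  - 3 A^{2} B x^{2} y^{2} e^{- x} - A^{2} x y^{2} - 6 A B^{2} x y e^{- 2 x} - 6 A B C x y e^{- x} e^{y} + A B x y e^{- x} - A B y e^{- x} - 3 A C x y e^{y} - A C y e^{y} - 3 B^{3} e^{- 3 x} - 6 B^{2} C e^{- 2 x} e^{y} + B^{2} e^{- 2 x} - 3 B C^{2} e^{- x} e^{2 y} - 2 B C e^{- x} e^{y} - 3 C^{2} e^{2 y}
This must equal f(x, y) identically; expanded, f = 24 x^{2} y^{2} e^{- x} - 4 x y^{2} + 6 x y e^{y} - 24 x y e^{- x} e^{y} - 4 x y e^{- x} - 48 x y e^{- 2 x} + 2 y e^{y} + 4 y e^{- x} - 3 e^{2 y} + 6 e^{- x} e^{2 y} - 4 e^{- x} e^{y} + 24 e^{- 2 x} e^{y} + 4 e^{- 2 x} + 24 e^{- 3 x}.
Matching coefficients of the independent functions:
  [x y^{2}]:  - A^{2} = -4
  [y e^{- x}]:  - A B = 4
  [y e^{y}]:  - A C = 2
  [e^{- 2 x} e^{y}]:  - 6 B^{2} C = 24
  [e^{- x} e^{y}]:  - 2 B C = -4
  [e^{- x} e^{2 y}]:  - 3 B C^{2} = 6
  [x y e^{- 2 x}]:  - 6 A B^{2} = -48
  [x y e^{- x}]:  A B = -4
  [x y e^{y}]:  - 3 A C = 6
  [x^{2} y^{2} e^{- x}]:  - 3 A^{2} B = 24
  [x y e^{- x} e^{y}]:  - 6 A B C = -24
  [e^{- 3 x}]:  - 3 B^{3} = 24
  [e^{- 2 x}]:  B^{2} = 4
  [e^{2 y}]:  - 3 C^{2} = -3
Solving: A = 2, B = -2, C = -1.
Check against the point condition:
  u(0, 0) = -3  ⟹  B + C = -3  ✓
Hence u(x, y) = 2 x y - e^{y} - 2 e^{- x}.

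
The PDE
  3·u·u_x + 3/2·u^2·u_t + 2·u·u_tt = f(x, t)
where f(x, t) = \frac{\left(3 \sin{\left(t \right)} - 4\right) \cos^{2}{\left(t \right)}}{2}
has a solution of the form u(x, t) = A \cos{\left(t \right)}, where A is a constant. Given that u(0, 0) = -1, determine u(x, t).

Answer: u(x, t) = - \cos{\left(t \right)}

Derivation:
Substitute the ansatz u = A \cos{\left(t \right)} into the left-hand side.
Derivatives of the ansatz:
  u_x = 0
  u_t = - A \sin{\left(t \right)}
  u_tt = - A \cos{\left(t \right)}
Term by term:
  3·u·u_x = 0
  3/2·u^2·u_t = - \frac{3 A^{3} \sin{\left(t \right)} \cos^{2}{\left(t \right)}}{2}
  2·u·u_tt = - 2 A^{2} \cos^{2}{\left(t \right)}
So the left-hand side equals
  - \frac{3 A^{3} \sin{\left(t \right)} \cos^{2}{\left(t \right)}}{2} - 2 A^{2} \cos^{2}{\left(t \right)}
This must equal f(x, t) identically; expanded, f = \frac{3 \sin{\left(t \right)} \cos^{2}{\left(t \right)}}{2} - 2 \cos^{2}{\left(t \right)}.
Matching coefficients of the independent functions:
  [\sin{\left(t \right)} \cos^{2}{\left(t \right)}]:  - \frac{3 A^{3}}{2} = \frac{3}{2}
  [\cos^{2}{\left(t \right)}]:  - 2 A^{2} = -2
Solving: A = -1.
Check against the point condition:
  u(0, 0) = -1  ⟹  A = -1  ✓
Hence u(x, t) = - \cos{\left(t \right)}.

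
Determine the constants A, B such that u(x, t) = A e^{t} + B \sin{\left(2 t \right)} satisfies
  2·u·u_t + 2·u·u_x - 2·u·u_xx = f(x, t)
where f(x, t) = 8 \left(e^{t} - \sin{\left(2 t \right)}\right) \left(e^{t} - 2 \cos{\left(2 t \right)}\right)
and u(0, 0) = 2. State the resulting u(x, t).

Substitute the ansatz u = A e^{t} + B \sin{\left(2 t \right)} into the left-hand side.
Derivatives of the ansatz:
  u_t = A e^{t} + 2 B \cos{\left(2 t \right)}
  u_x = 0
  u_xx = 0
Term by term:
  2·u·u_t = 2 A^{2} e^{2 t} + 2 A B e^{t} \sin{\left(2 t \right)} + 4 A B e^{t} \cos{\left(2 t \right)} + 4 B^{2} \sin{\left(2 t \right)} \cos{\left(2 t \right)}
  2·u·u_x = 0
  -2·u·u_xx = 0
So the left-hand side equals
  2 A^{2} e^{2 t} + 2 A B e^{t} \sin{\left(2 t \right)} + 4 A B e^{t} \cos{\left(2 t \right)} + 4 B^{2} \sin{\left(2 t \right)} \cos{\left(2 t \right)}
This must equal f(x, t) identically; expanded, f = 8 e^{2 t} - 8 e^{t} \sin{\left(2 t \right)} - 16 e^{t} \cos{\left(2 t \right)} + 16 \sin{\left(2 t \right)} \cos{\left(2 t \right)}.
Matching coefficients of the independent functions:
  [e^{t} \sin{\left(2 t \right)}]:  2 A B = -8
  [e^{t} \cos{\left(2 t \right)}]:  4 A B = -16
  [\sin{\left(2 t \right)} \cos{\left(2 t \right)}]:  4 B^{2} = 16
  [e^{2 t}]:  2 A^{2} = 8
These equations allow (A, B) = (-2, 2) or (2, -2).
Impose the point condition(s):
  u(0, 0) = 2  ⟹  A = 2
Only A = 2, B = -2 satisfies everything.
Hence u(x, t) = 2 e^{t} - 2 \sin{\left(2 t \right)}.

Answer: u(x, t) = 2 e^{t} - 2 \sin{\left(2 t \right)}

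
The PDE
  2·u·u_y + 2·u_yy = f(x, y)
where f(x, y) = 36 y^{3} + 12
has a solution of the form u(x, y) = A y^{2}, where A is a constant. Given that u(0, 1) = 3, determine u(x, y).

Answer: u(x, y) = 3 y^{2}

Derivation:
Substitute the ansatz u = A y^{2} into the left-hand side.
Derivatives of the ansatz:
  u_y = 2 A y
  u_yy = 2 A
Term by term:
  2·u·u_y = 4 A^{2} y^{3}
  2·u_yy = 4 A
So the left-hand side equals
  4 A^{2} y^{3} + 4 A
This must equal f(x, y) = 36 y^{3} + 12 identically.
Matching coefficients of the independent functions:
  [constant term]:  4 A = 12
  [y^{3}]:  4 A^{2} = 36
Solving: A = 3.
Check against the point condition:
  u(0, 1) = 3  ⟹  A = 3  ✓
Hence u(x, y) = 3 y^{2}.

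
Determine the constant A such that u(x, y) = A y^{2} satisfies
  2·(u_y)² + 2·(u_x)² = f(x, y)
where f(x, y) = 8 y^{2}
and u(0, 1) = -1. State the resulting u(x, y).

Answer: u(x, y) = - y^{2}

Derivation:
Substitute the ansatz u = A y^{2} into the left-hand side.
Derivatives of the ansatz:
  u_y = 2 A y
  u_x = 0
Term by term:
  2·(u_y)² = 8 A^{2} y^{2}
  2·(u_x)² = 0
So the left-hand side equals
  8 A^{2} y^{2}
This must equal f(x, y) = 8 y^{2} identically.
Matching coefficients of the independent functions:
  [y^{2}]:  8 A^{2} = 8
These equations allow (A) = (-1) or (1).
Impose the point condition(s):
  u(0, 1) = -1  ⟹  A = -1
Only A = -1 satisfies everything.
Hence u(x, y) = - y^{2}.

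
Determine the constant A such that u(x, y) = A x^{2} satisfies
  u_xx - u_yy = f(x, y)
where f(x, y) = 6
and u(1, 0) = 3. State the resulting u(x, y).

Answer: u(x, y) = 3 x^{2}

Derivation:
Substitute the ansatz u = A x^{2} into the left-hand side.
Derivatives of the ansatz:
  u_xx = 2 A
  u_yy = 0
Term by term:
  u_xx = 2 A
  -u_yy = 0
So the left-hand side equals
  2 A
This must equal f(x, y) = 6 identically.
Matching coefficients of the independent functions:
  [constant term]:  2 A = 6
Solving: A = 3.
Check against the point condition:
  u(1, 0) = 3  ⟹  A = 3  ✓
Hence u(x, y) = 3 x^{2}.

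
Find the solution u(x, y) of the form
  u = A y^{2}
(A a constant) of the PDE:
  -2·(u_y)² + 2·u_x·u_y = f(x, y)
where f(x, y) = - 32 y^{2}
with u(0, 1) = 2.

Substitute the ansatz u = A y^{2} into the left-hand side.
Derivatives of the ansatz:
  u_y = 2 A y
  u_x = 0
Term by term:
  -2·(u_y)² = - 8 A^{2} y^{2}
  2·u_x·u_y = 0
So the left-hand side equals
  - 8 A^{2} y^{2}
This must equal f(x, y) = - 32 y^{2} identically.
Matching coefficients of the independent functions:
  [y^{2}]:  - 8 A^{2} = -32
These equations allow (A) = (-2) or (2).
Impose the point condition(s):
  u(0, 1) = 2  ⟹  A = 2
Only A = 2 satisfies everything.
Hence u(x, y) = 2 y^{2}.

Answer: u(x, y) = 2 y^{2}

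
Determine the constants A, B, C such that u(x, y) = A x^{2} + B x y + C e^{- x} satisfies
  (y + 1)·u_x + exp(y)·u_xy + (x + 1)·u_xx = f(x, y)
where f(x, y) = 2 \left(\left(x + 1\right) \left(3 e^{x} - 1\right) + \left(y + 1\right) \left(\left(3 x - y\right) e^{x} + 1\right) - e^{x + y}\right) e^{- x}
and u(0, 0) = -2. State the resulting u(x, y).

Substitute the ansatz u = A x^{2} + B x y + C e^{- x} into the left-hand side.
Derivatives of the ansatz:
  u_x = 2 A x + B y - C e^{- x}
  u_xy = B
  u_xx = 2 A + C e^{- x}
Term by term:
  (y + 1)·u_x = 2 A x y + 2 A x + B y^{2} + B y - C y e^{- x} - C e^{- x}
  exp(y)·u_xy = B e^{y}
  (x + 1)·u_xx = 2 A x + 2 A + C x e^{- x} + C e^{- x}
So the left-hand side equals
  2 A x y + 4 A x + 2 A + B y^{2} + B y + B e^{y} + C x e^{- x} - C y e^{- x}
This must equal f(x, y) identically; expanded, f = 6 x y + 12 x - 2 x e^{- x} - 2 y^{2} - 2 y + 2 y e^{- x} - 2 e^{y} + 6.
Matching coefficients of the independent functions:
  [constant term, x y]:  2 A = 6
  [x]:  4 A = 12
  [y, y^{2}, e^{y}]:  B = -2
  [x e^{- x}]:  C = -2
  [y e^{- x}]:  - C = 2
Solving: A = 3, B = -2, C = -2.
Check against the point condition:
  u(0, 0) = -2  ⟹  C = -2  ✓
Hence u(x, y) = 3 x^{2} - 2 x y - 2 e^{- x}.

Answer: u(x, y) = 3 x^{2} - 2 x y - 2 e^{- x}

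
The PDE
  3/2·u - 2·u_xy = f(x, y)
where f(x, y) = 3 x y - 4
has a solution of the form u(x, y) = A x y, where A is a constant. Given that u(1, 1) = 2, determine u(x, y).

Substitute the ansatz u = A x y into the left-hand side.
Derivatives of the ansatz:
  u_xy = A
Term by term:
  3/2·u = \frac{3 A x y}{2}
  -2·u_xy = - 2 A
So the left-hand side equals
  \frac{3 A x y}{2} - 2 A
This must equal f(x, y) = 3 x y - 4 identically.
Matching coefficients of the independent functions:
  [constant term]:  - 2 A = -4
  [x y]:  \frac{3 A}{2} = 3
Solving: A = 2.
Check against the point condition:
  u(1, 1) = 2  ⟹  A = 2  ✓
Hence u(x, y) = 2 x y.

Answer: u(x, y) = 2 x y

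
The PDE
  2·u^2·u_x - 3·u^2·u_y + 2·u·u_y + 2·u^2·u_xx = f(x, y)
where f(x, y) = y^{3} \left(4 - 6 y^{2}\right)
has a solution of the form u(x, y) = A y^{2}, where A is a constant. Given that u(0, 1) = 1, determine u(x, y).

Substitute the ansatz u = A y^{2} into the left-hand side.
Derivatives of the ansatz:
  u_x = 0
  u_y = 2 A y
  u_xx = 0
Term by term:
  2·u^2·u_x = 0
  -3·u^2·u_y = - 6 A^{3} y^{5}
  2·u·u_y = 4 A^{2} y^{3}
  2·u^2·u_xx = 0
So the left-hand side equals
  - 6 A^{3} y^{5} + 4 A^{2} y^{3}
This must equal f(x, y) identically; expanded, f = - 6 y^{5} + 4 y^{3}.
Matching coefficients of the independent functions:
  [y^{3}]:  4 A^{2} = 4
  [y^{5}]:  - 6 A^{3} = -6
Solving: A = 1.
Check against the point condition:
  u(0, 1) = 1  ⟹  A = 1  ✓
Hence u(x, y) = y^{2}.

Answer: u(x, y) = y^{2}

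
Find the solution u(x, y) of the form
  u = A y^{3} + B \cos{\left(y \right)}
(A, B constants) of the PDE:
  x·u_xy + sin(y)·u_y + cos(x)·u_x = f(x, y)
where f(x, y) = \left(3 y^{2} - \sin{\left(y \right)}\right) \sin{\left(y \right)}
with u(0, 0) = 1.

Substitute the ansatz u = A y^{3} + B \cos{\left(y \right)} into the left-hand side.
Derivatives of the ansatz:
  u_xy = 0
  u_y = 3 A y^{2} - B \sin{\left(y \right)}
  u_x = 0
Term by term:
  x·u_xy = 0
  sin(y)·u_y = 3 A y^{2} \sin{\left(y \right)} - B \sin^{2}{\left(y \right)}
  cos(x)·u_x = 0
So the left-hand side equals
  3 A y^{2} \sin{\left(y \right)} - B \sin^{2}{\left(y \right)}
This must equal f(x, y) identically; expanded, f = 3 y^{2} \sin{\left(y \right)} - \sin^{2}{\left(y \right)}.
Matching coefficients of the independent functions:
  [y^{2} \sin{\left(y \right)}]:  3 A = 3
  [\sin^{2}{\left(y \right)}]:  - B = -1
Solving: A = 1, B = 1.
Check against the point condition:
  u(0, 0) = 1  ⟹  B = 1  ✓
Hence u(x, y) = y^{3} + \cos{\left(y \right)}.

Answer: u(x, y) = y^{3} + \cos{\left(y \right)}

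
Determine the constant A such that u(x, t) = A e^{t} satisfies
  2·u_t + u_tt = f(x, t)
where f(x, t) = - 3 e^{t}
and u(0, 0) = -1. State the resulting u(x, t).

Answer: u(x, t) = - e^{t}

Derivation:
Substitute the ansatz u = A e^{t} into the left-hand side.
Derivatives of the ansatz:
  u_t = A e^{t}
  u_tt = A e^{t}
Term by term:
  2·u_t = 2 A e^{t}
  u_tt = A e^{t}
So the left-hand side equals
  3 A e^{t}
This must equal f(x, t) = - 3 e^{t} identically.
Matching coefficients of the independent functions:
  [e^{t}]:  3 A = -3
Solving: A = -1.
Check against the point condition:
  u(0, 0) = -1  ⟹  A = -1  ✓
Hence u(x, t) = - e^{t}.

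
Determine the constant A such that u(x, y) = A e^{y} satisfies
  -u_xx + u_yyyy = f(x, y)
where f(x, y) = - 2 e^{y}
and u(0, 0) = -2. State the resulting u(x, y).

Substitute the ansatz u = A e^{y} into the left-hand side.
Derivatives of the ansatz:
  u_xx = 0
  u_yyyy = A e^{y}
Term by term:
  -u_xx = 0
  u_yyyy = A e^{y}
So the left-hand side equals
  A e^{y}
This must equal f(x, y) = - 2 e^{y} identically.
Matching coefficients of the independent functions:
  [e^{y}]:  A = -2
Solving: A = -2.
Check against the point condition:
  u(0, 0) = -2  ⟹  A = -2  ✓
Hence u(x, y) = - 2 e^{y}.

Answer: u(x, y) = - 2 e^{y}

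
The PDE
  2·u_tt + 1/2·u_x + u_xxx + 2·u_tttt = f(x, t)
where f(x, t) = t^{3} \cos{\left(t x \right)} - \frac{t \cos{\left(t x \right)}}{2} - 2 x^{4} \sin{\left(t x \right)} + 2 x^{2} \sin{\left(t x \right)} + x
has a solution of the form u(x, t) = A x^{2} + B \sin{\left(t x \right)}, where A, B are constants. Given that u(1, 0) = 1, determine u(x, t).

Substitute the ansatz u = A x^{2} + B \sin{\left(t x \right)} into the left-hand side.
Derivatives of the ansatz:
  u_tt = - B x^{2} \sin{\left(t x \right)}
  u_x = 2 A x + B t \cos{\left(t x \right)}
  u_xxx = - B t^{3} \cos{\left(t x \right)}
  u_tttt = B x^{4} \sin{\left(t x \right)}
Term by term:
  2·u_tt = - 2 B x^{2} \sin{\left(t x \right)}
  1/2·u_x = A x + \frac{B t \cos{\left(t x \right)}}{2}
  u_xxx = - B t^{3} \cos{\left(t x \right)}
  2·u_tttt = 2 B x^{4} \sin{\left(t x \right)}
So the left-hand side equals
  A x - B t^{3} \cos{\left(t x \right)} + \frac{B t \cos{\left(t x \right)}}{2} + 2 B x^{4} \sin{\left(t x \right)} - 2 B x^{2} \sin{\left(t x \right)}
This must equal f(x, t) = t^{3} \cos{\left(t x \right)} - \frac{t \cos{\left(t x \right)}}{2} - 2 x^{4} \sin{\left(t x \right)} + 2 x^{2} \sin{\left(t x \right)} + x identically.
Matching coefficients of the independent functions:
  [x]:  A = 1
  [t \cos{\left(t x \right)}]:  \frac{B}{2} = - \frac{1}{2}
  [t^{3} \cos{\left(t x \right)}]:  - B = 1
  [x^{2} \sin{\left(t x \right)}]:  - 2 B = 2
  [x^{4} \sin{\left(t x \right)}]:  2 B = -2
Solving: A = 1, B = -1.
Check against the point condition:
  u(1, 0) = 1  ⟹  A = 1  ✓
Hence u(x, t) = x^{2} - \sin{\left(t x \right)}.

Answer: u(x, t) = x^{2} - \sin{\left(t x \right)}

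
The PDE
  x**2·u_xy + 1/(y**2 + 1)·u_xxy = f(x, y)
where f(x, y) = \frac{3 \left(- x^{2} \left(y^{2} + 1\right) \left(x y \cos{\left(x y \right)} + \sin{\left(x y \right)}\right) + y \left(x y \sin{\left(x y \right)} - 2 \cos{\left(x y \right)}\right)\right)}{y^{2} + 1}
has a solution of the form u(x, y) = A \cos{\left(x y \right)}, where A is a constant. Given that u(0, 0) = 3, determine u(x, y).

Answer: u(x, y) = 3 \cos{\left(x y \right)}

Derivation:
Substitute the ansatz u = A \cos{\left(x y \right)} into the left-hand side.
Derivatives of the ansatz:
  u_xy = - A x y \cos{\left(x y \right)} - A \sin{\left(x y \right)}
  u_xxy = A x y^{2} \sin{\left(x y \right)} - 2 A y \cos{\left(x y \right)}
Term by term:
  x**2·u_xy = - A x^{3} y \cos{\left(x y \right)} - A x^{2} \sin{\left(x y \right)}
  1/(y**2 + 1)·u_xxy = \frac{A x y^{2} \sin{\left(x y \right)}}{y^{2} + 1} - \frac{2 A y \cos{\left(x y \right)}}{y^{2} + 1}
So the left-hand side equals
  - A x^{3} y \cos{\left(x y \right)} - A x^{2} \sin{\left(x y \right)} + \frac{A x y^{2} \sin{\left(x y \right)}}{y^{2} + 1} - \frac{2 A y \cos{\left(x y \right)}}{y^{2} + 1}
This must equal f(x, y) identically; expanded, f = - 3 x^{3} y \cos{\left(x y \right)} - 3 x^{2} \sin{\left(x y \right)} + \frac{3 x y^{2} \sin{\left(x y \right)}}{y^{2} + 1} - \frac{6 y \cos{\left(x y \right)}}{y^{2} + 1}.
Matching coefficients of the independent functions:
  [x^{2} \sin{\left(x y \right)}, x^{3} y \cos{\left(x y \right)}]:  - A = -3
  [\frac{y \cos{\left(x y \right)}}{y^{2} + 1}]:  - 2 A = -6
  [\frac{x y^{2} \sin{\left(x y \right)}}{y^{2} + 1}]:  A = 3
Solving: A = 3.
Check against the point condition:
  u(0, 0) = 3  ⟹  A = 3  ✓
Hence u(x, y) = 3 \cos{\left(x y \right)}.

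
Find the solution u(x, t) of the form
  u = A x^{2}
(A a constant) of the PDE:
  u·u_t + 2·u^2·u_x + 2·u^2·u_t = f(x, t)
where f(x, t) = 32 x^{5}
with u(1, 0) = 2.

Substitute the ansatz u = A x^{2} into the left-hand side.
Derivatives of the ansatz:
  u_t = 0
  u_x = 2 A x
Term by term:
  u·u_t = 0
  2·u^2·u_x = 4 A^{3} x^{5}
  2·u^2·u_t = 0
So the left-hand side equals
  4 A^{3} x^{5}
This must equal f(x, t) = 32 x^{5} identically.
Matching coefficients of the independent functions:
  [x^{5}]:  4 A^{3} = 32
Solving: A = 2.
Check against the point condition:
  u(1, 0) = 2  ⟹  A = 2  ✓
Hence u(x, t) = 2 x^{2}.

Answer: u(x, t) = 2 x^{2}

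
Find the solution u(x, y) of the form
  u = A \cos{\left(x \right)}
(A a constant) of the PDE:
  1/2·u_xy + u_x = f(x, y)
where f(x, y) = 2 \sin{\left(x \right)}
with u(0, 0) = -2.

Answer: u(x, y) = - 2 \cos{\left(x \right)}

Derivation:
Substitute the ansatz u = A \cos{\left(x \right)} into the left-hand side.
Derivatives of the ansatz:
  u_xy = 0
  u_x = - A \sin{\left(x \right)}
Term by term:
  1/2·u_xy = 0
  u_x = - A \sin{\left(x \right)}
So the left-hand side equals
  - A \sin{\left(x \right)}
This must equal f(x, y) = 2 \sin{\left(x \right)} identically.
Matching coefficients of the independent functions:
  [\sin{\left(x \right)}]:  - A = 2
Solving: A = -2.
Check against the point condition:
  u(0, 0) = -2  ⟹  A = -2  ✓
Hence u(x, y) = - 2 \cos{\left(x \right)}.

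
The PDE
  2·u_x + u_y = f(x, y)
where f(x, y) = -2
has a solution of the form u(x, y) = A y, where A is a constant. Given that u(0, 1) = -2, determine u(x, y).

Answer: u(x, y) = - 2 y

Derivation:
Substitute the ansatz u = A y into the left-hand side.
Derivatives of the ansatz:
  u_x = 0
  u_y = A
Term by term:
  2·u_x = 0
  u_y = A
So the left-hand side equals
  A
This must equal f(x, y) = -2 identically.
Matching coefficients of the independent functions:
  [constant term]:  A = -2
Solving: A = -2.
Check against the point condition:
  u(0, 1) = -2  ⟹  A = -2  ✓
Hence u(x, y) = - 2 y.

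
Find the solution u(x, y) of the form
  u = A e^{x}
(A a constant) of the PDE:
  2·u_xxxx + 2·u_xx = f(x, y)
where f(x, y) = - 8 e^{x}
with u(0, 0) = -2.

Substitute the ansatz u = A e^{x} into the left-hand side.
Derivatives of the ansatz:
  u_xxxx = A e^{x}
  u_xx = A e^{x}
Term by term:
  2·u_xxxx = 2 A e^{x}
  2·u_xx = 2 A e^{x}
So the left-hand side equals
  4 A e^{x}
This must equal f(x, y) = - 8 e^{x} identically.
Matching coefficients of the independent functions:
  [e^{x}]:  4 A = -8
Solving: A = -2.
Check against the point condition:
  u(0, 0) = -2  ⟹  A = -2  ✓
Hence u(x, y) = - 2 e^{x}.

Answer: u(x, y) = - 2 e^{x}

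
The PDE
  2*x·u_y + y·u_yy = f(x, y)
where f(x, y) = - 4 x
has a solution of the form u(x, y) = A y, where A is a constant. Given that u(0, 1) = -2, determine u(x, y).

Answer: u(x, y) = - 2 y

Derivation:
Substitute the ansatz u = A y into the left-hand side.
Derivatives of the ansatz:
  u_y = A
  u_yy = 0
Term by term:
  2*x·u_y = 2 A x
  y·u_yy = 0
So the left-hand side equals
  2 A x
This must equal f(x, y) = - 4 x identically.
Matching coefficients of the independent functions:
  [x]:  2 A = -4
Solving: A = -2.
Check against the point condition:
  u(0, 1) = -2  ⟹  A = -2  ✓
Hence u(x, y) = - 2 y.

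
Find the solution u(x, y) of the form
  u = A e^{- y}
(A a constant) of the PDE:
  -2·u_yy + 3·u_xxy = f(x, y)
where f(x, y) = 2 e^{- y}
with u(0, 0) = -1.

Substitute the ansatz u = A e^{- y} into the left-hand side.
Derivatives of the ansatz:
  u_yy = A e^{- y}
  u_xxy = 0
Term by term:
  -2·u_yy = - 2 A e^{- y}
  3·u_xxy = 0
So the left-hand side equals
  - 2 A e^{- y}
This must equal f(x, y) = 2 e^{- y} identically.
Matching coefficients of the independent functions:
  [e^{- y}]:  - 2 A = 2
Solving: A = -1.
Check against the point condition:
  u(0, 0) = -1  ⟹  A = -1  ✓
Hence u(x, y) = - e^{- y}.

Answer: u(x, y) = - e^{- y}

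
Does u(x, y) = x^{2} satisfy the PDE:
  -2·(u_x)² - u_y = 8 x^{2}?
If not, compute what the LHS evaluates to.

Evaluate each term of the left-hand side for u = x^{2}.
Derivatives:
  u_x = 2 x
  u_y = 0
Terms:
  -2·(u_x)² = - 8 x^{2}
  -u_y = 0
Sum: LHS = - 8 x^{2}
Given right-hand side: 8 x^{2}. Difference LHS − RHS = - 16 x^{2} ≠ 0, so u is not a solution.

Answer: No, the LHS evaluates to - 8 x^{2}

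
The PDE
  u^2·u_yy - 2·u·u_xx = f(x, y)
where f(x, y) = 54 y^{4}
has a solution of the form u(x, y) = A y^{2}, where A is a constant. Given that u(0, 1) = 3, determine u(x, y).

Substitute the ansatz u = A y^{2} into the left-hand side.
Derivatives of the ansatz:
  u_yy = 2 A
  u_xx = 0
Term by term:
  u^2·u_yy = 2 A^{3} y^{4}
  -2·u·u_xx = 0
So the left-hand side equals
  2 A^{3} y^{4}
This must equal f(x, y) = 54 y^{4} identically.
Matching coefficients of the independent functions:
  [y^{4}]:  2 A^{3} = 54
Solving: A = 3.
Check against the point condition:
  u(0, 1) = 3  ⟹  A = 3  ✓
Hence u(x, y) = 3 y^{2}.

Answer: u(x, y) = 3 y^{2}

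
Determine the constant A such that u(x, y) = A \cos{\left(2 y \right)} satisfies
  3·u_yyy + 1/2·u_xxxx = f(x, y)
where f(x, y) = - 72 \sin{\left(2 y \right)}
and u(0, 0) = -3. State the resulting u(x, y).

Substitute the ansatz u = A \cos{\left(2 y \right)} into the left-hand side.
Derivatives of the ansatz:
  u_yyy = 8 A \sin{\left(2 y \right)}
  u_xxxx = 0
Term by term:
  3·u_yyy = 24 A \sin{\left(2 y \right)}
  1/2·u_xxxx = 0
So the left-hand side equals
  24 A \sin{\left(2 y \right)}
This must equal f(x, y) = - 72 \sin{\left(2 y \right)} identically.
Matching coefficients of the independent functions:
  [\sin{\left(2 y \right)}]:  24 A = -72
Solving: A = -3.
Check against the point condition:
  u(0, 0) = -3  ⟹  A = -3  ✓
Hence u(x, y) = - 3 \cos{\left(2 y \right)}.

Answer: u(x, y) = - 3 \cos{\left(2 y \right)}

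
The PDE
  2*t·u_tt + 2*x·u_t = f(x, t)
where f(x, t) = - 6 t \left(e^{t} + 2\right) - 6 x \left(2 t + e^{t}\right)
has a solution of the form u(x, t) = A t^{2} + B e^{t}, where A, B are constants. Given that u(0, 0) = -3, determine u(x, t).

Substitute the ansatz u = A t^{2} + B e^{t} into the left-hand side.
Derivatives of the ansatz:
  u_tt = 2 A + B e^{t}
  u_t = 2 A t + B e^{t}
Term by term:
  2*t·u_tt = 4 A t + 2 B t e^{t}
  2*x·u_t = 4 A t x + 2 B x e^{t}
So the left-hand side equals
  4 A t x + 4 A t + 2 B t e^{t} + 2 B x e^{t}
This must equal f(x, t) identically; expanded, f = - 12 t x - 6 t e^{t} - 12 t - 6 x e^{t}.
Matching coefficients of the independent functions:
  [t, t x]:  4 A = -12
  [t e^{t}, x e^{t}]:  2 B = -6
Solving: A = -3, B = -3.
Check against the point condition:
  u(0, 0) = -3  ⟹  B = -3  ✓
Hence u(x, t) = - 3 t^{2} - 3 e^{t}.

Answer: u(x, t) = - 3 t^{2} - 3 e^{t}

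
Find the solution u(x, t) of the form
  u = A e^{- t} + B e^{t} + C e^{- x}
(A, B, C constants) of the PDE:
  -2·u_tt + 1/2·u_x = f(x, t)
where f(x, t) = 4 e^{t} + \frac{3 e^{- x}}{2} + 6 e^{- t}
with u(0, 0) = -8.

Answer: u(x, t) = - 2 e^{t} - 3 e^{- x} - 3 e^{- t}

Derivation:
Substitute the ansatz u = A e^{- t} + B e^{t} + C e^{- x} into the left-hand side.
Derivatives of the ansatz:
  u_tt = A e^{- t} + B e^{t}
  u_x = - C e^{- x}
Term by term:
  -2·u_tt = - 2 A e^{- t} - 2 B e^{t}
  1/2·u_x = - \frac{C e^{- x}}{2}
So the left-hand side equals
  - 2 A e^{- t} - 2 B e^{t} - \frac{C e^{- x}}{2}
This must equal f(x, t) = 4 e^{t} + \frac{3 e^{- x}}{2} + 6 e^{- t} identically.
Matching coefficients of the independent functions:
  [e^{- t}]:  - 2 A = 6
  [e^{t}]:  - 2 B = 4
  [e^{- x}]:  - \frac{C}{2} = \frac{3}{2}
Solving: A = -3, B = -2, C = -3.
Check against the point condition:
  u(0, 0) = -8  ⟹  A + B + C = -8  ✓
Hence u(x, t) = - 2 e^{t} - 3 e^{- x} - 3 e^{- t}.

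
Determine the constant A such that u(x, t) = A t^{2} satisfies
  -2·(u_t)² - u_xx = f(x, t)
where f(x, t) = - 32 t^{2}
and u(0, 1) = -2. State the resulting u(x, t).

Substitute the ansatz u = A t^{2} into the left-hand side.
Derivatives of the ansatz:
  u_t = 2 A t
  u_xx = 0
Term by term:
  -2·(u_t)² = - 8 A^{2} t^{2}
  -u_xx = 0
So the left-hand side equals
  - 8 A^{2} t^{2}
This must equal f(x, t) = - 32 t^{2} identically.
Matching coefficients of the independent functions:
  [t^{2}]:  - 8 A^{2} = -32
These equations allow (A) = (-2) or (2).
Impose the point condition(s):
  u(0, 1) = -2  ⟹  A = -2
Only A = -2 satisfies everything.
Hence u(x, t) = - 2 t^{2}.

Answer: u(x, t) = - 2 t^{2}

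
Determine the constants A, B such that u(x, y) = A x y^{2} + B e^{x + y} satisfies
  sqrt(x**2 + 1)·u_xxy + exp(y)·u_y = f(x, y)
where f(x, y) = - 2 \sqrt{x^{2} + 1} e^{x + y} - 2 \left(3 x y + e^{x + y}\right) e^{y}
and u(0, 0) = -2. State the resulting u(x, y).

Substitute the ansatz u = A x y^{2} + B e^{x + y} into the left-hand side.
Derivatives of the ansatz:
  u_xxy = B e^{x} e^{y}
  u_y = 2 A x y + B e^{x} e^{y}
Term by term:
  sqrt(x**2 + 1)·u_xxy = B \sqrt{x^{2} + 1} e^{x} e^{y}
  exp(y)·u_y = 2 A x y e^{y} + B e^{x} e^{2 y}
So the left-hand side equals
  2 A x y e^{y} + B \sqrt{x^{2} + 1} e^{x} e^{y} + B e^{x} e^{2 y}
This must equal f(x, y) identically; expanded, f = - 6 x y e^{y} - 2 \sqrt{x^{2} + 1} e^{x} e^{y} - 2 e^{x} e^{2 y}.
Matching coefficients of the independent functions:
  [e^{x} e^{2 y}, \sqrt{x^{2} + 1} e^{x} e^{y}]:  B = -2
  [x y e^{y}]:  2 A = -6
Solving: A = -3, B = -2.
Check against the point condition:
  u(0, 0) = -2  ⟹  B = -2  ✓
Hence u(x, y) = - 3 x y^{2} - 2 e^{x + y}.

Answer: u(x, y) = - 3 x y^{2} - 2 e^{x + y}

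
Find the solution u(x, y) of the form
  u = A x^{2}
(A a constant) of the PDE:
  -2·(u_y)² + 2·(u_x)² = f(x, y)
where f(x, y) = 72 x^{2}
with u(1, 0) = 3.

Substitute the ansatz u = A x^{2} into the left-hand side.
Derivatives of the ansatz:
  u_y = 0
  u_x = 2 A x
Term by term:
  -2·(u_y)² = 0
  2·(u_x)² = 8 A^{2} x^{2}
So the left-hand side equals
  8 A^{2} x^{2}
This must equal f(x, y) = 72 x^{2} identically.
Matching coefficients of the independent functions:
  [x^{2}]:  8 A^{2} = 72
These equations allow (A) = (-3) or (3).
Impose the point condition(s):
  u(1, 0) = 3  ⟹  A = 3
Only A = 3 satisfies everything.
Hence u(x, y) = 3 x^{2}.

Answer: u(x, y) = 3 x^{2}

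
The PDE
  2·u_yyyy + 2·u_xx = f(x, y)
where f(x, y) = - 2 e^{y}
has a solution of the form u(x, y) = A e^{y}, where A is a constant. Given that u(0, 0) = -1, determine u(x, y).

Answer: u(x, y) = - e^{y}

Derivation:
Substitute the ansatz u = A e^{y} into the left-hand side.
Derivatives of the ansatz:
  u_yyyy = A e^{y}
  u_xx = 0
Term by term:
  2·u_yyyy = 2 A e^{y}
  2·u_xx = 0
So the left-hand side equals
  2 A e^{y}
This must equal f(x, y) = - 2 e^{y} identically.
Matching coefficients of the independent functions:
  [e^{y}]:  2 A = -2
Solving: A = -1.
Check against the point condition:
  u(0, 0) = -1  ⟹  A = -1  ✓
Hence u(x, y) = - e^{y}.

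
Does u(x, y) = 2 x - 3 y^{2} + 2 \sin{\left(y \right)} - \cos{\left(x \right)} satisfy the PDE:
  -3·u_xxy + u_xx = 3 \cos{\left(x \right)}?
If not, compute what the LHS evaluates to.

Evaluate each term of the left-hand side for u = 2 x - 3 y^{2} + 2 \sin{\left(y \right)} - \cos{\left(x \right)}.
Derivatives:
  u_xxy = 0
  u_xx = \cos{\left(x \right)}
Terms:
  -3·u_xxy = 0
  u_xx = \cos{\left(x \right)}
Sum: LHS = \cos{\left(x \right)}
Given right-hand side: 3 \cos{\left(x \right)}. Difference LHS − RHS = - 2 \cos{\left(x \right)} ≠ 0, so u is not a solution.

Answer: No, the LHS evaluates to \cos{\left(x \right)}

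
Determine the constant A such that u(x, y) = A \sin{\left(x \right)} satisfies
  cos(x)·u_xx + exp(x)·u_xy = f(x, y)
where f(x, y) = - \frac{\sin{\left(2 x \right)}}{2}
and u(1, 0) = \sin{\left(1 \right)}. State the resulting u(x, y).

Substitute the ansatz u = A \sin{\left(x \right)} into the left-hand side.
Derivatives of the ansatz:
  u_xx = - A \sin{\left(x \right)}
  u_xy = 0
Term by term:
  cos(x)·u_xx = - A \sin{\left(x \right)} \cos{\left(x \right)}
  exp(x)·u_xy = 0
So the left-hand side equals
  - A \sin{\left(x \right)} \cos{\left(x \right)}
This must equal f(x, y) identically; expanded, f = - \sin{\left(x \right)} \cos{\left(x \right)}.
Matching coefficients of the independent functions:
  [\sin{\left(x \right)} \cos{\left(x \right)}]:  - A = -1
Solving: A = 1.
Check against the point condition:
  u(1, 0) = \sin{\left(1 \right)}  ⟹  A \sin{\left(1 \right)} = \sin{\left(1 \right)}  ✓
Hence u(x, y) = \sin{\left(x \right)}.

Answer: u(x, y) = \sin{\left(x \right)}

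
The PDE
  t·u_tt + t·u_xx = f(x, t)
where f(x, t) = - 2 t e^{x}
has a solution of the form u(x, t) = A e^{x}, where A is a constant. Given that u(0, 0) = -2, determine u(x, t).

Substitute the ansatz u = A e^{x} into the left-hand side.
Derivatives of the ansatz:
  u_tt = 0
  u_xx = A e^{x}
Term by term:
  t·u_tt = 0
  t·u_xx = A t e^{x}
So the left-hand side equals
  A t e^{x}
This must equal f(x, t) = - 2 t e^{x} identically.
Matching coefficients of the independent functions:
  [t e^{x}]:  A = -2
Solving: A = -2.
Check against the point condition:
  u(0, 0) = -2  ⟹  A = -2  ✓
Hence u(x, t) = - 2 e^{x}.

Answer: u(x, t) = - 2 e^{x}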